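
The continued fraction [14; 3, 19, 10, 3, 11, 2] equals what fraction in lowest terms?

Fold from the inside: start with 2/1.
  11 + 1/2 = 23/2
  3 + 2/23 = 71/23
  10 + 23/71 = 733/71
  19 + 71/733 = 13998/733
  3 + 733/13998 = 42727/13998
  14 + 13998/42727 = 612176/42727

612176/42727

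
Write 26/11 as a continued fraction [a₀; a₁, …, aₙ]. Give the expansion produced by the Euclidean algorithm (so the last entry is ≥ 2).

[2; 2, 1, 3]

26 = 2·11 + 4
11 = 2·4 + 3
4 = 1·3 + 1
3 = 3·1 + 0  (stop)
So 26/11 = [2; 2, 1, 3].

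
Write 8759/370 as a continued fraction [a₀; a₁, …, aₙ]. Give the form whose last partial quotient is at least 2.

8759 = 23·370 + 249
370 = 1·249 + 121
249 = 2·121 + 7
121 = 17·7 + 2
7 = 3·2 + 1
2 = 2·1 + 0  (stop)
So 8759/370 = [23; 1, 2, 17, 3, 2].

[23; 1, 2, 17, 3, 2]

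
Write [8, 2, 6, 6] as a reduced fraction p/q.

677/80

Fold from the inside: start with 6/1.
  6 + 1/6 = 37/6
  2 + 6/37 = 80/37
  8 + 37/80 = 677/80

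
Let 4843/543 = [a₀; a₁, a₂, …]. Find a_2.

11

4843 = 8·543 + 499   →  a_0 = 8
543 = 1·499 + 44   →  a_1 = 1
499 = 11·44 + 15   →  a_2 = 11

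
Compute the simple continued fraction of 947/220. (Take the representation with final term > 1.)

[4; 3, 3, 1, 1, 9]

947 = 4·220 + 67
220 = 3·67 + 19
67 = 3·19 + 10
19 = 1·10 + 9
10 = 1·9 + 1
9 = 9·1 + 0  (stop)
So 947/220 = [4; 3, 3, 1, 1, 9].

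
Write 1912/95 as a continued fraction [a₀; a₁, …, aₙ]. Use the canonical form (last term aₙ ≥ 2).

1912 = 20*95 + 12
95 = 7*12 + 11
12 = 1*11 + 1
11 = 11*1 + 0  (stop)
So 1912/95 = [20; 7, 1, 11].

[20; 7, 1, 11]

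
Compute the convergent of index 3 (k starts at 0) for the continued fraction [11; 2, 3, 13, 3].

Using pₖ = aₖpₖ₋₁ + pₖ₋₂, qₖ = aₖqₖ₋₁ + qₖ₋₂ (with p₋₁=1, p₋₂=0, q₋₁=0, q₋₂=1):
  k=0: a=11, p=11, q=1
  k=1: a=2, p=23, q=2
  k=2: a=3, p=80, q=7
  k=3: a=13, p=1063, q=93

1063/93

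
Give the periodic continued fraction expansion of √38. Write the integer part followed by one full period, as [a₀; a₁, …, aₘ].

[6; 6, 12]

a₀ = ⌊√38⌋ = 6.
With m₀=0, d₀=1 and mₖ₊₁ = dₖaₖ − mₖ, dₖ₊₁ = (n − mₖ₊₁²)/dₖ, aₖ₊₁ = ⌊(a₀+mₖ₊₁)/dₖ₊₁⌋:
  k=1: m=6, d=2, a=6
  k=2: m=6, d=1, a=12
d=1 and a=2a₀=12 at k=2, so the next step gives (m, d) = (6, 2) again — its k=1 value — and the period has length 2.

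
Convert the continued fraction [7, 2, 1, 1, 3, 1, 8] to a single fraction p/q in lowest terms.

Fold from the inside: start with 8/1.
  1 + 1/8 = 9/8
  3 + 8/9 = 35/9
  1 + 9/35 = 44/35
  1 + 35/44 = 79/44
  2 + 44/79 = 202/79
  7 + 79/202 = 1493/202

1493/202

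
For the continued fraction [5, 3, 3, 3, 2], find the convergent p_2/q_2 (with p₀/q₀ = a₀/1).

53/10

Using pₖ = aₖpₖ₋₁ + pₖ₋₂, qₖ = aₖqₖ₋₁ + qₖ₋₂ (with p₋₁=1, p₋₂=0, q₋₁=0, q₋₂=1):
  k=0: a=5, p=5, q=1
  k=1: a=3, p=16, q=3
  k=2: a=3, p=53, q=10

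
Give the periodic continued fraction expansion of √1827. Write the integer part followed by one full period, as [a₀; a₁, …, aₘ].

[42; 1, 2, 1, 8, 1, 2, 1, 84]

a₀ = ⌊√1827⌋ = 42.
With m₀=0, d₀=1 and mₖ₊₁ = dₖaₖ − mₖ, dₖ₊₁ = (n − mₖ₊₁²)/dₖ, aₖ₊₁ = ⌊(a₀+mₖ₊₁)/dₖ₊₁⌋:
  k=1: m=42, d=63, a=1
  k=2: m=21, d=22, a=2
  k=3: m=23, d=59, a=1
  k=4: m=36, d=9, a=8
  k=5: m=36, d=59, a=1
  k=6: m=23, d=22, a=2
  k=7: m=21, d=63, a=1
  k=8: m=42, d=1, a=84
d=1 and a=2a₀=84 at k=8, so the next step gives (m, d) = (42, 63) again — its k=1 value — and the period has length 8.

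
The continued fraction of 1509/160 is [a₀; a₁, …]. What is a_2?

1509 = 9·160 + 69   →  a_0 = 9
160 = 2·69 + 22   →  a_1 = 2
69 = 3·22 + 3   →  a_2 = 3

3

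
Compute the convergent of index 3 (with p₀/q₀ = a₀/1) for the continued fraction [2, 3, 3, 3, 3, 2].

Using pₖ = aₖpₖ₋₁ + pₖ₋₂, qₖ = aₖqₖ₋₁ + qₖ₋₂ (with p₋₁=1, p₋₂=0, q₋₁=0, q₋₂=1):
  k=0: a=2, p=2, q=1
  k=1: a=3, p=7, q=3
  k=2: a=3, p=23, q=10
  k=3: a=3, p=76, q=33

76/33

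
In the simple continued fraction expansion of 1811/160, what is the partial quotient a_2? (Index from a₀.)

7

1811 = 11·160 + 51   →  a_0 = 11
160 = 3·51 + 7   →  a_1 = 3
51 = 7·7 + 2   →  a_2 = 7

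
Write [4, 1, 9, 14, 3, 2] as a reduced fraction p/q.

4935/1007

Fold from the inside: start with 2/1.
  3 + 1/2 = 7/2
  14 + 2/7 = 100/7
  9 + 7/100 = 907/100
  1 + 100/907 = 1007/907
  4 + 907/1007 = 4935/1007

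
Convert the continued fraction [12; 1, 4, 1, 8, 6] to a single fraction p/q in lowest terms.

4157/324

Using pₖ = aₖpₖ₋₁ + pₖ₋₂ and qₖ = aₖqₖ₋₁ + qₖ₋₂:
  k=0: a=12, p=12, q=1
  k=1: a=1, p=13, q=1
  k=2: a=4, p=64, q=5
  k=3: a=1, p=77, q=6
  k=4: a=8, p=680, q=53
  k=5: a=6, p=4157, q=324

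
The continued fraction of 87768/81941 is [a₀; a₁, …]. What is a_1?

14

87768 = 1·81941 + 5827   →  a_0 = 1
81941 = 14·5827 + 363   →  a_1 = 14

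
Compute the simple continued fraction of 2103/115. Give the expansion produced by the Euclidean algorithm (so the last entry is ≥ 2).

[18; 3, 2, 16]

2103 = 18·115 + 33
115 = 3·33 + 16
33 = 2·16 + 1
16 = 16·1 + 0  (stop)
So 2103/115 = [18; 3, 2, 16].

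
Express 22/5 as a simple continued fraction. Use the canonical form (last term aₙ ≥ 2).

22 = 4*5 + 2
5 = 2*2 + 1
2 = 2*1 + 0  (stop)
So 22/5 = [4; 2, 2].

[4; 2, 2]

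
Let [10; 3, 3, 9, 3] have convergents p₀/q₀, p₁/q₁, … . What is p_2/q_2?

Using pₖ = aₖpₖ₋₁ + pₖ₋₂, qₖ = aₖqₖ₋₁ + qₖ₋₂ (with p₋₁=1, p₋₂=0, q₋₁=0, q₋₂=1):
  k=0: a=10, p=10, q=1
  k=1: a=3, p=31, q=3
  k=2: a=3, p=103, q=10

103/10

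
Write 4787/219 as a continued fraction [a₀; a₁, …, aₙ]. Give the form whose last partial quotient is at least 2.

[21; 1, 6, 15, 2]

4787 = 21×219 + 188
219 = 1×188 + 31
188 = 6×31 + 2
31 = 15×2 + 1
2 = 2×1 + 0  (stop)
So 4787/219 = [21; 1, 6, 15, 2].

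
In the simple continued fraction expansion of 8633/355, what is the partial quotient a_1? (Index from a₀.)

3

8633 = 24·355 + 113   →  a_0 = 24
355 = 3·113 + 16   →  a_1 = 3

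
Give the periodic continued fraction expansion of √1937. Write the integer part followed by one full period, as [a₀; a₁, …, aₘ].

a₀ = ⌊√1937⌋ = 44.
With m₀=0, d₀=1 and mₖ₊₁ = dₖaₖ − mₖ, dₖ₊₁ = (n − mₖ₊₁²)/dₖ, aₖ₊₁ = ⌊(a₀+mₖ₊₁)/dₖ₊₁⌋:
  k=1: m=44, d=1, a=88
d=1 and a=2a₀=88 at k=1, so the next step gives (m, d) = (44, 1) again — its k=1 value — and the period has length 1.

[44; 88]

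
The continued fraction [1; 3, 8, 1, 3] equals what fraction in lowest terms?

144/109

Using pₖ = aₖpₖ₋₁ + pₖ₋₂ and qₖ = aₖqₖ₋₁ + qₖ₋₂:
  k=0: a=1, p=1, q=1
  k=1: a=3, p=4, q=3
  k=2: a=8, p=33, q=25
  k=3: a=1, p=37, q=28
  k=4: a=3, p=144, q=109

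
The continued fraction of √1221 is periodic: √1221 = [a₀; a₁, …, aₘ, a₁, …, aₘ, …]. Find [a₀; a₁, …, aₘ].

a₀ = ⌊√1221⌋ = 34.

[34; 1, 16, 2, 16, 1, 68]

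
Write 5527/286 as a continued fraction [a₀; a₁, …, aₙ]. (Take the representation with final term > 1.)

[19; 3, 13, 3, 2]

5527 = 19·286 + 93
286 = 3·93 + 7
93 = 13·7 + 2
7 = 3·2 + 1
2 = 2·1 + 0  (stop)
So 5527/286 = [19; 3, 13, 3, 2].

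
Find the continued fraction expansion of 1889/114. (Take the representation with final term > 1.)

[16; 1, 1, 3, 16]

1889 = 16·114 + 65
114 = 1·65 + 49
65 = 1·49 + 16
49 = 3·16 + 1
16 = 16·1 + 0  (stop)
So 1889/114 = [16; 1, 1, 3, 16].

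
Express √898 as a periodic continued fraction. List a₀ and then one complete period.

[29; 1, 28, 1, 58]

a₀ = ⌊√898⌋ = 29.
With m₀=0, d₀=1 and mₖ₊₁ = dₖaₖ − mₖ, dₖ₊₁ = (n − mₖ₊₁²)/dₖ, aₖ₊₁ = ⌊(a₀+mₖ₊₁)/dₖ₊₁⌋:
  k=1: m=29, d=57, a=1
  k=2: m=28, d=2, a=28
  k=3: m=28, d=57, a=1
  k=4: m=29, d=1, a=58
d=1 and a=2a₀=58 at k=4, so the next step gives (m, d) = (29, 57) again — its k=1 value — and the period has length 4.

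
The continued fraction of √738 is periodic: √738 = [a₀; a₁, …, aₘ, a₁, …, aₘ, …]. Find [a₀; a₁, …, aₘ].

a₀ = ⌊√738⌋ = 27.

[27; 6, 54]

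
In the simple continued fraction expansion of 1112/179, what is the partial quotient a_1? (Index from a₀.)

4

1112 = 6·179 + 38   →  a_0 = 6
179 = 4·38 + 27   →  a_1 = 4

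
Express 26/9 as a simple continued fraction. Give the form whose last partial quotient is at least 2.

26 = 2*9 + 8
9 = 1*8 + 1
8 = 8*1 + 0  (stop)
So 26/9 = [2; 1, 8].

[2; 1, 8]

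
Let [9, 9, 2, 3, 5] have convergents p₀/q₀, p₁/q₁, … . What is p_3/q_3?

601/66

Using pₖ = aₖpₖ₋₁ + pₖ₋₂, qₖ = aₖqₖ₋₁ + qₖ₋₂ (with p₋₁=1, p₋₂=0, q₋₁=0, q₋₂=1):
  k=0: a=9, p=9, q=1
  k=1: a=9, p=82, q=9
  k=2: a=2, p=173, q=19
  k=3: a=3, p=601, q=66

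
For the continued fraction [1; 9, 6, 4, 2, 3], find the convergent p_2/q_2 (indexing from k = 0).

Using pₖ = aₖpₖ₋₁ + pₖ₋₂, qₖ = aₖqₖ₋₁ + qₖ₋₂ (with p₋₁=1, p₋₂=0, q₋₁=0, q₋₂=1):
  k=0: a=1, p=1, q=1
  k=1: a=9, p=10, q=9
  k=2: a=6, p=61, q=55

61/55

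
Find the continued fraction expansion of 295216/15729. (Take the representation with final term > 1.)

295216 = 18*15729 + 12094
15729 = 1*12094 + 3635
12094 = 3*3635 + 1189
3635 = 3*1189 + 68
1189 = 17*68 + 33
68 = 2*33 + 2
33 = 16*2 + 1
2 = 2*1 + 0  (stop)
So 295216/15729 = [18; 1, 3, 3, 17, 2, 16, 2].

[18; 1, 3, 3, 17, 2, 16, 2]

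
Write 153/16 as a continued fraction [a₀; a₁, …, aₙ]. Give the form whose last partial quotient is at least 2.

153 = 9×16 + 9
16 = 1×9 + 7
9 = 1×7 + 2
7 = 3×2 + 1
2 = 2×1 + 0  (stop)
So 153/16 = [9; 1, 1, 3, 2].

[9; 1, 1, 3, 2]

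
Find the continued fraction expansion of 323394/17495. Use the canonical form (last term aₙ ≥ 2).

323394 = 18*17495 + 8484
17495 = 2*8484 + 527
8484 = 16*527 + 52
527 = 10*52 + 7
52 = 7*7 + 3
7 = 2*3 + 1
3 = 3*1 + 0  (stop)
So 323394/17495 = [18; 2, 16, 10, 7, 2, 3].

[18; 2, 16, 10, 7, 2, 3]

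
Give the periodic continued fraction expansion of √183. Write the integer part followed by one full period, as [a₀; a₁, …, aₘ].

[13; 1, 1, 8, 1, 1, 26]

a₀ = ⌊√183⌋ = 13.
With m₀=0, d₀=1 and mₖ₊₁ = dₖaₖ − mₖ, dₖ₊₁ = (n − mₖ₊₁²)/dₖ, aₖ₊₁ = ⌊(a₀+mₖ₊₁)/dₖ₊₁⌋:
  k=1: m=13, d=14, a=1
  k=2: m=1, d=13, a=1
  k=3: m=12, d=3, a=8
  k=4: m=12, d=13, a=1
  k=5: m=1, d=14, a=1
  k=6: m=13, d=1, a=26
d=1 and a=2a₀=26 at k=6, so the next step gives (m, d) = (13, 14) again — its k=1 value — and the period has length 6.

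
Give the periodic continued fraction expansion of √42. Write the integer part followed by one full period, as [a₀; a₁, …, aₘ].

a₀ = ⌊√42⌋ = 6.
With m₀=0, d₀=1 and mₖ₊₁ = dₖaₖ − mₖ, dₖ₊₁ = (n − mₖ₊₁²)/dₖ, aₖ₊₁ = ⌊(a₀+mₖ₊₁)/dₖ₊₁⌋:
  k=1: m=6, d=6, a=2
  k=2: m=6, d=1, a=12
d=1 and a=2a₀=12 at k=2, so the next step gives (m, d) = (6, 6) again — its k=1 value — and the period has length 2.

[6; 2, 12]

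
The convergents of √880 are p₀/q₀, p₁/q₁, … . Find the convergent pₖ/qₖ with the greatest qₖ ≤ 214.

5310/179

√880 = [29; 1, 1, 1, 58, …] (period length 4).
Convergents:
  p_0/q_0 = 29/1
  p_1/q_1 = 30/1
  p_2/q_2 = 59/2
  p_3/q_3 = 89/3
  p_4/q_4 = 5221/176
  p_5/q_5 = 5310/179
  p_6/q_6 = 10531/355
q_5 = 179 ≤ 214 < 355 = q_6, so the answer is 5310/179.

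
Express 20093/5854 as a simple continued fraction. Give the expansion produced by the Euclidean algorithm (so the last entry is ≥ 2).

20093 = 3*5854 + 2531
5854 = 2*2531 + 792
2531 = 3*792 + 155
792 = 5*155 + 17
155 = 9*17 + 2
17 = 8*2 + 1
2 = 2*1 + 0  (stop)
So 20093/5854 = [3; 2, 3, 5, 9, 8, 2].

[3; 2, 3, 5, 9, 8, 2]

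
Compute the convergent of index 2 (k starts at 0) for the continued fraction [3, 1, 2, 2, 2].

11/3

Using pₖ = aₖpₖ₋₁ + pₖ₋₂, qₖ = aₖqₖ₋₁ + qₖ₋₂ (with p₋₁=1, p₋₂=0, q₋₁=0, q₋₂=1):
  k=0: a=3, p=3, q=1
  k=1: a=1, p=4, q=1
  k=2: a=2, p=11, q=3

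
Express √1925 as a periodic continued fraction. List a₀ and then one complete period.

a₀ = ⌊√1925⌋ = 43.
With m₀=0, d₀=1 and mₖ₊₁ = dₖaₖ − mₖ, dₖ₊₁ = (n − mₖ₊₁²)/dₖ, aₖ₊₁ = ⌊(a₀+mₖ₊₁)/dₖ₊₁⌋:
  k=1: m=43, d=76, a=1
  k=2: m=33, d=11, a=6
  k=3: m=33, d=76, a=1
  k=4: m=43, d=1, a=86
d=1 and a=2a₀=86 at k=4, so the next step gives (m, d) = (43, 76) again — its k=1 value — and the period has length 4.

[43; 1, 6, 1, 86]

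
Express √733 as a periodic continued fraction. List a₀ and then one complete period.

[27; 13, 1, 1, 13, 54]

a₀ = ⌊√733⌋ = 27.
With m₀=0, d₀=1 and mₖ₊₁ = dₖaₖ − mₖ, dₖ₊₁ = (n − mₖ₊₁²)/dₖ, aₖ₊₁ = ⌊(a₀+mₖ₊₁)/dₖ₊₁⌋:
  k=1: m=27, d=4, a=13
  k=2: m=25, d=27, a=1
  k=3: m=2, d=27, a=1
  k=4: m=25, d=4, a=13
  k=5: m=27, d=1, a=54
d=1 and a=2a₀=54 at k=5, so the next step gives (m, d) = (27, 4) again — its k=1 value — and the period has length 5.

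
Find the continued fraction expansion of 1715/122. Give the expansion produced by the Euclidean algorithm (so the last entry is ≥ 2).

1715 = 14*122 + 7
122 = 17*7 + 3
7 = 2*3 + 1
3 = 3*1 + 0  (stop)
So 1715/122 = [14; 17, 2, 3].

[14; 17, 2, 3]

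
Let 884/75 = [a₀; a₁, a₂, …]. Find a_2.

884 = 11·75 + 59   →  a_0 = 11
75 = 1·59 + 16   →  a_1 = 1
59 = 3·16 + 11   →  a_2 = 3

3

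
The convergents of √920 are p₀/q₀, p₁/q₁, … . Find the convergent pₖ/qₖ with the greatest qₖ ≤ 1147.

16561/546

√920 = [30; 3, 60, …] (period length 2).
Convergents:
  p_0/q_0 = 30/1
  p_1/q_1 = 91/3
  p_2/q_2 = 5490/181
  p_3/q_3 = 16561/546
  p_4/q_4 = 999150/32941
q_3 = 546 ≤ 1147 < 32941 = q_4, so the answer is 16561/546.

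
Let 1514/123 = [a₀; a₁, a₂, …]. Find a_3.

4

1514 = 12·123 + 38   →  a_0 = 12
123 = 3·38 + 9   →  a_1 = 3
38 = 4·9 + 2   →  a_2 = 4
9 = 4·2 + 1   →  a_3 = 4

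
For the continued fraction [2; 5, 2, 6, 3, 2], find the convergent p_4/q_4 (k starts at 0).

Using pₖ = aₖpₖ₋₁ + pₖ₋₂, qₖ = aₖqₖ₋₁ + qₖ₋₂ (with p₋₁=1, p₋₂=0, q₋₁=0, q₋₂=1):
  k=0: a=2, p=2, q=1
  k=1: a=5, p=11, q=5
  k=2: a=2, p=24, q=11
  k=3: a=6, p=155, q=71
  k=4: a=3, p=489, q=224

489/224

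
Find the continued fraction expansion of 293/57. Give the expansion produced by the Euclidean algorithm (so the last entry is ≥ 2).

293 = 5×57 + 8
57 = 7×8 + 1
8 = 8×1 + 0  (stop)
So 293/57 = [5; 7, 8].

[5; 7, 8]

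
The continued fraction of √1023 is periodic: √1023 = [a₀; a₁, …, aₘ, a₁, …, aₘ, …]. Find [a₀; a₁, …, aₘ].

[31; 1, 62]

a₀ = ⌊√1023⌋ = 31.
With m₀=0, d₀=1 and mₖ₊₁ = dₖaₖ − mₖ, dₖ₊₁ = (n − mₖ₊₁²)/dₖ, aₖ₊₁ = ⌊(a₀+mₖ₊₁)/dₖ₊₁⌋:
  k=1: m=31, d=62, a=1
  k=2: m=31, d=1, a=62
d=1 and a=2a₀=62 at k=2, so the next step gives (m, d) = (31, 62) again — its k=1 value — and the period has length 2.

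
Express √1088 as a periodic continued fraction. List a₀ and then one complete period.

a₀ = ⌊√1088⌋ = 32.
With m₀=0, d₀=1 and mₖ₊₁ = dₖaₖ − mₖ, dₖ₊₁ = (n − mₖ₊₁²)/dₖ, aₖ₊₁ = ⌊(a₀+mₖ₊₁)/dₖ₊₁⌋:
  k=1: m=32, d=64, a=1
  k=2: m=32, d=1, a=64
d=1 and a=2a₀=64 at k=2, so the next step gives (m, d) = (32, 64) again — its k=1 value — and the period has length 2.

[32; 1, 64]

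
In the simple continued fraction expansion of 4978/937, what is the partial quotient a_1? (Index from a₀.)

4978 = 5·937 + 293   →  a_0 = 5
937 = 3·293 + 58   →  a_1 = 3

3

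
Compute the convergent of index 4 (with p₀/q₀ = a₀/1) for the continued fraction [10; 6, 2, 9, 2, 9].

Using pₖ = aₖpₖ₋₁ + pₖ₋₂, qₖ = aₖqₖ₋₁ + qₖ₋₂ (with p₋₁=1, p₋₂=0, q₋₁=0, q₋₂=1):
  k=0: a=10, p=10, q=1
  k=1: a=6, p=61, q=6
  k=2: a=2, p=132, q=13
  k=3: a=9, p=1249, q=123
  k=4: a=2, p=2630, q=259

2630/259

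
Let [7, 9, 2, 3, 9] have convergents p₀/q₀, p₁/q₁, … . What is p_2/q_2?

Using pₖ = aₖpₖ₋₁ + pₖ₋₂, qₖ = aₖqₖ₋₁ + qₖ₋₂ (with p₋₁=1, p₋₂=0, q₋₁=0, q₋₂=1):
  k=0: a=7, p=7, q=1
  k=1: a=9, p=64, q=9
  k=2: a=2, p=135, q=19

135/19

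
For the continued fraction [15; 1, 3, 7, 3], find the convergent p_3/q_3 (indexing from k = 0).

Using pₖ = aₖpₖ₋₁ + pₖ₋₂, qₖ = aₖqₖ₋₁ + qₖ₋₂ (with p₋₁=1, p₋₂=0, q₋₁=0, q₋₂=1):
  k=0: a=15, p=15, q=1
  k=1: a=1, p=16, q=1
  k=2: a=3, p=63, q=4
  k=3: a=7, p=457, q=29

457/29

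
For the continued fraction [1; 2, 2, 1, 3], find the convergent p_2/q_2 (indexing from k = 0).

7/5

Using pₖ = aₖpₖ₋₁ + pₖ₋₂, qₖ = aₖqₖ₋₁ + qₖ₋₂ (with p₋₁=1, p₋₂=0, q₋₁=0, q₋₂=1):
  k=0: a=1, p=1, q=1
  k=1: a=2, p=3, q=2
  k=2: a=2, p=7, q=5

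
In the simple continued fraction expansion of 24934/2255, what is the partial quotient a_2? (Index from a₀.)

24934 = 11·2255 + 129   →  a_0 = 11
2255 = 17·129 + 62   →  a_1 = 17
129 = 2·62 + 5   →  a_2 = 2

2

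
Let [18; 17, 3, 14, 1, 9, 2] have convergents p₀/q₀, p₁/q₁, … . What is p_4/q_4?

Using pₖ = aₖpₖ₋₁ + pₖ₋₂, qₖ = aₖqₖ₋₁ + qₖ₋₂ (with p₋₁=1, p₋₂=0, q₋₁=0, q₋₂=1):
  k=0: a=18, p=18, q=1
  k=1: a=17, p=307, q=17
  k=2: a=3, p=939, q=52
  k=3: a=14, p=13453, q=745
  k=4: a=1, p=14392, q=797

14392/797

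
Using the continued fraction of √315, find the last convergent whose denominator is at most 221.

√315 = [17; 1, 2, 1, 34, …] (period length 4).
Convergents:
  p_0/q_0 = 17/1
  p_1/q_1 = 18/1
  p_2/q_2 = 53/3
  p_3/q_3 = 71/4
  p_4/q_4 = 2467/139
  p_5/q_5 = 2538/143
  p_6/q_6 = 7543/425
q_5 = 143 ≤ 221 < 425 = q_6, so the answer is 2538/143.

2538/143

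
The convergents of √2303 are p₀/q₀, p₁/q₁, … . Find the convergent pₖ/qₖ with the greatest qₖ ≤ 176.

√2303 = [47; 1, 94, …] (period length 2).
Convergents:
  p_0/q_0 = 47/1
  p_1/q_1 = 48/1
  p_2/q_2 = 4559/95
  p_3/q_3 = 4607/96
  p_4/q_4 = 437617/9119
q_3 = 96 ≤ 176 < 9119 = q_4, so the answer is 4607/96.

4607/96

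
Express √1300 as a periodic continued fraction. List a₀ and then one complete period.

a₀ = ⌊√1300⌋ = 36.
With m₀=0, d₀=1 and mₖ₊₁ = dₖaₖ − mₖ, dₖ₊₁ = (n − mₖ₊₁²)/dₖ, aₖ₊₁ = ⌊(a₀+mₖ₊₁)/dₖ₊₁⌋:
  k=1: m=36, d=4, a=18
  k=2: m=36, d=1, a=72
d=1 and a=2a₀=72 at k=2, so the next step gives (m, d) = (36, 4) again — its k=1 value — and the period has length 2.

[36; 18, 72]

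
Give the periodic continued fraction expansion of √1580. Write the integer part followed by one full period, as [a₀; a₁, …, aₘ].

a₀ = ⌊√1580⌋ = 39.
With m₀=0, d₀=1 and mₖ₊₁ = dₖaₖ − mₖ, dₖ₊₁ = (n − mₖ₊₁²)/dₖ, aₖ₊₁ = ⌊(a₀+mₖ₊₁)/dₖ₊₁⌋:
  k=1: m=39, d=59, a=1
  k=2: m=20, d=20, a=2
  k=3: m=20, d=59, a=1
  k=4: m=39, d=1, a=78
d=1 and a=2a₀=78 at k=4, so the next step gives (m, d) = (39, 59) again — its k=1 value — and the period has length 4.

[39; 1, 2, 1, 78]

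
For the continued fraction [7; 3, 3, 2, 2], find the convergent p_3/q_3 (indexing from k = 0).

Using pₖ = aₖpₖ₋₁ + pₖ₋₂, qₖ = aₖqₖ₋₁ + qₖ₋₂ (with p₋₁=1, p₋₂=0, q₋₁=0, q₋₂=1):
  k=0: a=7, p=7, q=1
  k=1: a=3, p=22, q=3
  k=2: a=3, p=73, q=10
  k=3: a=2, p=168, q=23

168/23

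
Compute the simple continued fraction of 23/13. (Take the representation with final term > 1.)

[1; 1, 3, 3]

23 = 1×13 + 10
13 = 1×10 + 3
10 = 3×3 + 1
3 = 3×1 + 0  (stop)
So 23/13 = [1; 1, 3, 3].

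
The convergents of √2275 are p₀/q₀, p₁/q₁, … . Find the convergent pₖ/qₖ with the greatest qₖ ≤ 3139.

√2275 = [47; 1, 2, 3, 2, 1, 94, …] (period length 6).
Convergents:
  p_0/q_0 = 47/1
  p_1/q_1 = 48/1
  p_2/q_2 = 143/3
  p_3/q_3 = 477/10
  p_4/q_4 = 1097/23
  p_5/q_5 = 1574/33
  p_6/q_6 = 149053/3125
  p_7/q_7 = 150627/3158
q_6 = 3125 ≤ 3139 < 3158 = q_7, so the answer is 149053/3125.

149053/3125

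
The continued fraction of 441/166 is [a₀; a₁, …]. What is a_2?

1

441 = 2·166 + 109   →  a_0 = 2
166 = 1·109 + 57   →  a_1 = 1
109 = 1·57 + 52   →  a_2 = 1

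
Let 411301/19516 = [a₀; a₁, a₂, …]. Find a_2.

411301 = 21·19516 + 1465   →  a_0 = 21
19516 = 13·1465 + 471   →  a_1 = 13
1465 = 3·471 + 52   →  a_2 = 3

3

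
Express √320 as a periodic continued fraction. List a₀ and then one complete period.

a₀ = ⌊√320⌋ = 17.
With m₀=0, d₀=1 and mₖ₊₁ = dₖaₖ − mₖ, dₖ₊₁ = (n − mₖ₊₁²)/dₖ, aₖ₊₁ = ⌊(a₀+mₖ₊₁)/dₖ₊₁⌋:
  k=1: m=17, d=31, a=1
  k=2: m=14, d=4, a=7
  k=3: m=14, d=31, a=1
  k=4: m=17, d=1, a=34
d=1 and a=2a₀=34 at k=4, so the next step gives (m, d) = (17, 31) again — its k=1 value — and the period has length 4.

[17; 1, 7, 1, 34]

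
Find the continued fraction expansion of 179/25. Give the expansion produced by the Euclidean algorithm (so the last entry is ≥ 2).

[7; 6, 4]

179 = 7*25 + 4
25 = 6*4 + 1
4 = 4*1 + 0  (stop)
So 179/25 = [7; 6, 4].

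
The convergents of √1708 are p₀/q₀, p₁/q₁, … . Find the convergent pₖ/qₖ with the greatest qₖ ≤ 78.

√1708 = [41; 3, 20, 3, 82, …] (period length 4).
Convergents:
  p_0/q_0 = 41/1
  p_1/q_1 = 124/3
  p_2/q_2 = 2521/61
  p_3/q_3 = 7687/186
q_2 = 61 ≤ 78 < 186 = q_3, so the answer is 2521/61.

2521/61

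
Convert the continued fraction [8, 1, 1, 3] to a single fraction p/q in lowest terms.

Fold from the inside: start with 3/1.
  1 + 1/3 = 4/3
  1 + 3/4 = 7/4
  8 + 4/7 = 60/7

60/7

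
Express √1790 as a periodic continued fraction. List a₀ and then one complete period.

[42; 3, 4, 8, 4, 3, 84]

a₀ = ⌊√1790⌋ = 42.
With m₀=0, d₀=1 and mₖ₊₁ = dₖaₖ − mₖ, dₖ₊₁ = (n − mₖ₊₁²)/dₖ, aₖ₊₁ = ⌊(a₀+mₖ₊₁)/dₖ₊₁⌋:
  k=1: m=42, d=26, a=3
  k=2: m=36, d=19, a=4
  k=3: m=40, d=10, a=8
  k=4: m=40, d=19, a=4
  k=5: m=36, d=26, a=3
  k=6: m=42, d=1, a=84
d=1 and a=2a₀=84 at k=6, so the next step gives (m, d) = (42, 26) again — its k=1 value — and the period has length 6.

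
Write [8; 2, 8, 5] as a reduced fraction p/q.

Using pₖ = aₖpₖ₋₁ + pₖ₋₂ and qₖ = aₖqₖ₋₁ + qₖ₋₂:
  k=0: a=8, p=8, q=1
  k=1: a=2, p=17, q=2
  k=2: a=8, p=144, q=17
  k=3: a=5, p=737, q=87

737/87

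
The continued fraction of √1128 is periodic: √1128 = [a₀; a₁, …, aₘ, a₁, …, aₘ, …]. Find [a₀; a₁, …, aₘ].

[33; 1, 1, 2, 2, 2, 1, 1, 66]

a₀ = ⌊√1128⌋ = 33.
With m₀=0, d₀=1 and mₖ₊₁ = dₖaₖ − mₖ, dₖ₊₁ = (n − mₖ₊₁²)/dₖ, aₖ₊₁ = ⌊(a₀+mₖ₊₁)/dₖ₊₁⌋:
  k=1: m=33, d=39, a=1
  k=2: m=6, d=28, a=1
  k=3: m=22, d=23, a=2
  k=4: m=24, d=24, a=2
  k=5: m=24, d=23, a=2
  k=6: m=22, d=28, a=1
  k=7: m=6, d=39, a=1
  k=8: m=33, d=1, a=66
d=1 and a=2a₀=66 at k=8, so the next step gives (m, d) = (33, 39) again — its k=1 value — and the period has length 8.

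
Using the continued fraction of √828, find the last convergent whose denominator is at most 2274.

65348/2271

√828 = [28; 1, 3, 2, 3, 1, 56, …] (period length 6).
Convergents:
  p_0/q_0 = 28/1
  p_1/q_1 = 29/1
  p_2/q_2 = 115/4
  p_3/q_3 = 259/9
  p_4/q_4 = 892/31
  p_5/q_5 = 1151/40
  p_6/q_6 = 65348/2271
  p_7/q_7 = 66499/2311
q_6 = 2271 ≤ 2274 < 2311 = q_7, so the answer is 65348/2271.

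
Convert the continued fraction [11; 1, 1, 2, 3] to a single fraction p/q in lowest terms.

Using pₖ = aₖpₖ₋₁ + pₖ₋₂ and qₖ = aₖqₖ₋₁ + qₖ₋₂:
  k=0: a=11, p=11, q=1
  k=1: a=1, p=12, q=1
  k=2: a=1, p=23, q=2
  k=3: a=2, p=58, q=5
  k=4: a=3, p=197, q=17

197/17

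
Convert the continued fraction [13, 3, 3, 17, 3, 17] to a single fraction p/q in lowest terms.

121913/9166

Using pₖ = aₖpₖ₋₁ + pₖ₋₂ and qₖ = aₖqₖ₋₁ + qₖ₋₂:
  k=0: a=13, p=13, q=1
  k=1: a=3, p=40, q=3
  k=2: a=3, p=133, q=10
  k=3: a=17, p=2301, q=173
  k=4: a=3, p=7036, q=529
  k=5: a=17, p=121913, q=9166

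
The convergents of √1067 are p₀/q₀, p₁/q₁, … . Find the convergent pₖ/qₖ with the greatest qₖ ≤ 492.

12772/391

√1067 = [32; 1, 1, 1, 64, …] (period length 4).
Convergents:
  p_0/q_0 = 32/1
  p_1/q_1 = 33/1
  p_2/q_2 = 65/2
  p_3/q_3 = 98/3
  p_4/q_4 = 6337/194
  p_5/q_5 = 6435/197
  p_6/q_6 = 12772/391
  p_7/q_7 = 19207/588
q_6 = 391 ≤ 492 < 588 = q_7, so the answer is 12772/391.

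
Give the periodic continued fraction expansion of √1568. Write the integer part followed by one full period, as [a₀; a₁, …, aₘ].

[39; 1, 1, 2, 19, 2, 1, 1, 78]

a₀ = ⌊√1568⌋ = 39.
With m₀=0, d₀=1 and mₖ₊₁ = dₖaₖ − mₖ, dₖ₊₁ = (n − mₖ₊₁²)/dₖ, aₖ₊₁ = ⌊(a₀+mₖ₊₁)/dₖ₊₁⌋:
  k=1: m=39, d=47, a=1
  k=2: m=8, d=32, a=1
  k=3: m=24, d=31, a=2
  k=4: m=38, d=4, a=19
  k=5: m=38, d=31, a=2
  k=6: m=24, d=32, a=1
  k=7: m=8, d=47, a=1
  k=8: m=39, d=1, a=78
d=1 and a=2a₀=78 at k=8, so the next step gives (m, d) = (39, 47) again — its k=1 value — and the period has length 8.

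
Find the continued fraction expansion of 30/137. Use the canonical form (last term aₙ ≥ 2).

30 = 0*137 + 30
137 = 4*30 + 17
30 = 1*17 + 13
17 = 1*13 + 4
13 = 3*4 + 1
4 = 4*1 + 0  (stop)
So 30/137 = [0; 4, 1, 1, 3, 4].

[0; 4, 1, 1, 3, 4]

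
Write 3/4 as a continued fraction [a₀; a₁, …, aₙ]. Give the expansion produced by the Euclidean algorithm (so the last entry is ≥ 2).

[0; 1, 3]

3 = 0*4 + 3
4 = 1*3 + 1
3 = 3*1 + 0  (stop)
So 3/4 = [0; 1, 3].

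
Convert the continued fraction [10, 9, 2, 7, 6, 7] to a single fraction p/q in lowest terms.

Using pₖ = aₖpₖ₋₁ + pₖ₋₂ and qₖ = aₖqₖ₋₁ + qₖ₋₂:
  k=0: a=10, p=10, q=1
  k=1: a=9, p=91, q=9
  k=2: a=2, p=192, q=19
  k=3: a=7, p=1435, q=142
  k=4: a=6, p=8802, q=871
  k=5: a=7, p=63049, q=6239

63049/6239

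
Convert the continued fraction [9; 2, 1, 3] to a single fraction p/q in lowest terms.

Fold from the inside: start with 3/1.
  1 + 1/3 = 4/3
  2 + 3/4 = 11/4
  9 + 4/11 = 103/11

103/11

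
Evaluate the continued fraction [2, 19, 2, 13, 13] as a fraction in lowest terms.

14107/6877

Fold from the inside: start with 13/1.
  13 + 1/13 = 170/13
  2 + 13/170 = 353/170
  19 + 170/353 = 6877/353
  2 + 353/6877 = 14107/6877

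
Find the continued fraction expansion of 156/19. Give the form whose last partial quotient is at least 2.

[8; 4, 1, 3]

156 = 8*19 + 4
19 = 4*4 + 3
4 = 1*3 + 1
3 = 3*1 + 0  (stop)
So 156/19 = [8; 4, 1, 3].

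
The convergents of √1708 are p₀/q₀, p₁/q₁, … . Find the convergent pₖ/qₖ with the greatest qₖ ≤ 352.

√1708 = [41; 3, 20, 3, 82, …] (period length 4).
Convergents:
  p_0/q_0 = 41/1
  p_1/q_1 = 124/3
  p_2/q_2 = 2521/61
  p_3/q_3 = 7687/186
  p_4/q_4 = 632855/15313
q_3 = 186 ≤ 352 < 15313 = q_4, so the answer is 7687/186.

7687/186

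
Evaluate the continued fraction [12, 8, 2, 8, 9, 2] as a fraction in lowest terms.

33567/2770

Using pₖ = aₖpₖ₋₁ + pₖ₋₂ and qₖ = aₖqₖ₋₁ + qₖ₋₂:
  k=0: a=12, p=12, q=1
  k=1: a=8, p=97, q=8
  k=2: a=2, p=206, q=17
  k=3: a=8, p=1745, q=144
  k=4: a=9, p=15911, q=1313
  k=5: a=2, p=33567, q=2770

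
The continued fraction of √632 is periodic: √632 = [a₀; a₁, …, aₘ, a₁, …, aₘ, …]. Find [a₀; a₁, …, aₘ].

[25; 7, 6, 7, 50]

a₀ = ⌊√632⌋ = 25.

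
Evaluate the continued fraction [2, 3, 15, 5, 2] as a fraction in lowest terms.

1191/512

Fold from the inside: start with 2/1.
  5 + 1/2 = 11/2
  15 + 2/11 = 167/11
  3 + 11/167 = 512/167
  2 + 167/512 = 1191/512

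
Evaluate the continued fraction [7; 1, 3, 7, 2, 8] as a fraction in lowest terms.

Using pₖ = aₖpₖ₋₁ + pₖ₋₂ and qₖ = aₖqₖ₋₁ + qₖ₋₂:
  k=0: a=7, p=7, q=1
  k=1: a=1, p=8, q=1
  k=2: a=3, p=31, q=4
  k=3: a=7, p=225, q=29
  k=4: a=2, p=481, q=62
  k=5: a=8, p=4073, q=525

4073/525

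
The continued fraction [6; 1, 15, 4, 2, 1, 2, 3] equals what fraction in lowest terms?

13287/1915

Using pₖ = aₖpₖ₋₁ + pₖ₋₂ and qₖ = aₖqₖ₋₁ + qₖ₋₂:
  k=0: a=6, p=6, q=1
  k=1: a=1, p=7, q=1
  k=2: a=15, p=111, q=16
  k=3: a=4, p=451, q=65
  k=4: a=2, p=1013, q=146
  k=5: a=1, p=1464, q=211
  k=6: a=2, p=3941, q=568
  k=7: a=3, p=13287, q=1915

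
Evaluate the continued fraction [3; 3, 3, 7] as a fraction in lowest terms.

241/73

Using pₖ = aₖpₖ₋₁ + pₖ₋₂ and qₖ = aₖqₖ₋₁ + qₖ₋₂:
  k=0: a=3, p=3, q=1
  k=1: a=3, p=10, q=3
  k=2: a=3, p=33, q=10
  k=3: a=7, p=241, q=73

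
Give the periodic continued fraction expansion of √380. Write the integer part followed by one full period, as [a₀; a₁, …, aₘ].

a₀ = ⌊√380⌋ = 19.

[19; 2, 38]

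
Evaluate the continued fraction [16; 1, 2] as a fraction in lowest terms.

Fold from the inside: start with 2/1.
  1 + 1/2 = 3/2
  16 + 2/3 = 50/3

50/3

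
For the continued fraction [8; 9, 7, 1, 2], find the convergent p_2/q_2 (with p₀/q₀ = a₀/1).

Using pₖ = aₖpₖ₋₁ + pₖ₋₂, qₖ = aₖqₖ₋₁ + qₖ₋₂ (with p₋₁=1, p₋₂=0, q₋₁=0, q₋₂=1):
  k=0: a=8, p=8, q=1
  k=1: a=9, p=73, q=9
  k=2: a=7, p=519, q=64

519/64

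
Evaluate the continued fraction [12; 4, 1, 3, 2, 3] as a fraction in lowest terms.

Using pₖ = aₖpₖ₋₁ + pₖ₋₂ and qₖ = aₖqₖ₋₁ + qₖ₋₂:
  k=0: a=12, p=12, q=1
  k=1: a=4, p=49, q=4
  k=2: a=1, p=61, q=5
  k=3: a=3, p=232, q=19
  k=4: a=2, p=525, q=43
  k=5: a=3, p=1807, q=148

1807/148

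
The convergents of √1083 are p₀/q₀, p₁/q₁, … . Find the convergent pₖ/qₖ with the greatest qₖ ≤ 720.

23497/714

√1083 = [32; 1, 9, 1, 64, …] (period length 4).
Convergents:
  p_0/q_0 = 32/1
  p_1/q_1 = 33/1
  p_2/q_2 = 329/10
  p_3/q_3 = 362/11
  p_4/q_4 = 23497/714
  p_5/q_5 = 23859/725
q_4 = 714 ≤ 720 < 725 = q_5, so the answer is 23497/714.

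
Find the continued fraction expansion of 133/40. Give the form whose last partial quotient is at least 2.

133 = 3·40 + 13
40 = 3·13 + 1
13 = 13·1 + 0  (stop)
So 133/40 = [3; 3, 13].

[3; 3, 13]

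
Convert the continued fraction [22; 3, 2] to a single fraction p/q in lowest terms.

156/7

Fold from the inside: start with 2/1.
  3 + 1/2 = 7/2
  22 + 2/7 = 156/7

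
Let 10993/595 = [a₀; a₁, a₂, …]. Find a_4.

10993 = 18·595 + 283   →  a_0 = 18
595 = 2·283 + 29   →  a_1 = 2
283 = 9·29 + 22   →  a_2 = 9
29 = 1·22 + 7   →  a_3 = 1
22 = 3·7 + 1   →  a_4 = 3

3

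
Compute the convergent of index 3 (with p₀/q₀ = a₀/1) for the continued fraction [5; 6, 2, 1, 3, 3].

98/19

Using pₖ = aₖpₖ₋₁ + pₖ₋₂, qₖ = aₖqₖ₋₁ + qₖ₋₂ (with p₋₁=1, p₋₂=0, q₋₁=0, q₋₂=1):
  k=0: a=5, p=5, q=1
  k=1: a=6, p=31, q=6
  k=2: a=2, p=67, q=13
  k=3: a=1, p=98, q=19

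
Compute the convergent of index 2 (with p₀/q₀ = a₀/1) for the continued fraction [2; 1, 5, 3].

17/6

Using pₖ = aₖpₖ₋₁ + pₖ₋₂, qₖ = aₖqₖ₋₁ + qₖ₋₂ (with p₋₁=1, p₋₂=0, q₋₁=0, q₋₂=1):
  k=0: a=2, p=2, q=1
  k=1: a=1, p=3, q=1
  k=2: a=5, p=17, q=6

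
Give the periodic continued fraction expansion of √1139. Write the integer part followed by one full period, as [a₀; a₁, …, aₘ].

[33; 1, 2, 1, 66]

a₀ = ⌊√1139⌋ = 33.
With m₀=0, d₀=1 and mₖ₊₁ = dₖaₖ − mₖ, dₖ₊₁ = (n − mₖ₊₁²)/dₖ, aₖ₊₁ = ⌊(a₀+mₖ₊₁)/dₖ₊₁⌋:
  k=1: m=33, d=50, a=1
  k=2: m=17, d=17, a=2
  k=3: m=17, d=50, a=1
  k=4: m=33, d=1, a=66
d=1 and a=2a₀=66 at k=4, so the next step gives (m, d) = (33, 50) again — its k=1 value — and the period has length 4.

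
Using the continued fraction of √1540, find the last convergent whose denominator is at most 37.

1295/33

√1540 = [39; 4, 8, 2, 8, 4, 78, …] (period length 6).
Convergents:
  p_0/q_0 = 39/1
  p_1/q_1 = 157/4
  p_2/q_2 = 1295/33
  p_3/q_3 = 2747/70
q_2 = 33 ≤ 37 < 70 = q_3, so the answer is 1295/33.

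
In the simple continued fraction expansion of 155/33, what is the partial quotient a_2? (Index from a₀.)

2

155 = 4·33 + 23   →  a_0 = 4
33 = 1·23 + 10   →  a_1 = 1
23 = 2·10 + 3   →  a_2 = 2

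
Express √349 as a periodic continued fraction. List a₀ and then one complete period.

[18; 1, 2, 7, 7, 2, 1, 36]

a₀ = ⌊√349⌋ = 18.
With m₀=0, d₀=1 and mₖ₊₁ = dₖaₖ − mₖ, dₖ₊₁ = (n − mₖ₊₁²)/dₖ, aₖ₊₁ = ⌊(a₀+mₖ₊₁)/dₖ₊₁⌋:
  k=1: m=18, d=25, a=1
  k=2: m=7, d=12, a=2
  k=3: m=17, d=5, a=7
  k=4: m=18, d=5, a=7
  k=5: m=17, d=12, a=2
  k=6: m=7, d=25, a=1
  k=7: m=18, d=1, a=36
d=1 and a=2a₀=36 at k=7, so the next step gives (m, d) = (18, 25) again — its k=1 value — and the period has length 7.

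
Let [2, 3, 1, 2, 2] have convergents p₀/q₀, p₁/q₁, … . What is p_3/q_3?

Using pₖ = aₖpₖ₋₁ + pₖ₋₂, qₖ = aₖqₖ₋₁ + qₖ₋₂ (with p₋₁=1, p₋₂=0, q₋₁=0, q₋₂=1):
  k=0: a=2, p=2, q=1
  k=1: a=3, p=7, q=3
  k=2: a=1, p=9, q=4
  k=3: a=2, p=25, q=11

25/11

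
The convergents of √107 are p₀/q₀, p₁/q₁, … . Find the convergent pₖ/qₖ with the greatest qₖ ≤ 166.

√107 = [10; 2, 1, 9, 1, 2, 20, …] (period length 6).
Convergents:
  p_0/q_0 = 10/1
  p_1/q_1 = 21/2
  p_2/q_2 = 31/3
  p_3/q_3 = 300/29
  p_4/q_4 = 331/32
  p_5/q_5 = 962/93
  p_6/q_6 = 19571/1892
q_5 = 93 ≤ 166 < 1892 = q_6, so the answer is 962/93.

962/93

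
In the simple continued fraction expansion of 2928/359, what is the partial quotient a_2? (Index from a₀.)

2

2928 = 8·359 + 56   →  a_0 = 8
359 = 6·56 + 23   →  a_1 = 6
56 = 2·23 + 10   →  a_2 = 2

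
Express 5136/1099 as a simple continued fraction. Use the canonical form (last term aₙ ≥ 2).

5136 = 4·1099 + 740
1099 = 1·740 + 359
740 = 2·359 + 22
359 = 16·22 + 7
22 = 3·7 + 1
7 = 7·1 + 0  (stop)
So 5136/1099 = [4; 1, 2, 16, 3, 7].

[4; 1, 2, 16, 3, 7]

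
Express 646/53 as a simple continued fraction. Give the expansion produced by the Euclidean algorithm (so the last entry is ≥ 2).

646 = 12×53 + 10
53 = 5×10 + 3
10 = 3×3 + 1
3 = 3×1 + 0  (stop)
So 646/53 = [12; 5, 3, 3].

[12; 5, 3, 3]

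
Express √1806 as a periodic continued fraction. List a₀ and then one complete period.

[42; 2, 84]

a₀ = ⌊√1806⌋ = 42.
With m₀=0, d₀=1 and mₖ₊₁ = dₖaₖ − mₖ, dₖ₊₁ = (n − mₖ₊₁²)/dₖ, aₖ₊₁ = ⌊(a₀+mₖ₊₁)/dₖ₊₁⌋:
  k=1: m=42, d=42, a=2
  k=2: m=42, d=1, a=84
d=1 and a=2a₀=84 at k=2, so the next step gives (m, d) = (42, 42) again — its k=1 value — and the period has length 2.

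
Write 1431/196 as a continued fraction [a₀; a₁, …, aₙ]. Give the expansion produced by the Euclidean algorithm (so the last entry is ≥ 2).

[7; 3, 3, 9, 2]

1431 = 7×196 + 59
196 = 3×59 + 19
59 = 3×19 + 2
19 = 9×2 + 1
2 = 2×1 + 0  (stop)
So 1431/196 = [7; 3, 3, 9, 2].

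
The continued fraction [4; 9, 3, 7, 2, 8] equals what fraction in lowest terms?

15234/3709

Fold from the inside: start with 8/1.
  2 + 1/8 = 17/8
  7 + 8/17 = 127/17
  3 + 17/127 = 398/127
  9 + 127/398 = 3709/398
  4 + 398/3709 = 15234/3709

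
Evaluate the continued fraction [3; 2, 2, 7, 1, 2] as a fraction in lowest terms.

412/121

Using pₖ = aₖpₖ₋₁ + pₖ₋₂ and qₖ = aₖqₖ₋₁ + qₖ₋₂:
  k=0: a=3, p=3, q=1
  k=1: a=2, p=7, q=2
  k=2: a=2, p=17, q=5
  k=3: a=7, p=126, q=37
  k=4: a=1, p=143, q=42
  k=5: a=2, p=412, q=121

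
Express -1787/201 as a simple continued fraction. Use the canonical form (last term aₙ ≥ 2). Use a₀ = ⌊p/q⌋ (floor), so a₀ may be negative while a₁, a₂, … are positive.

-1787 = -9·201 + 22
201 = 9·22 + 3
22 = 7·3 + 1
3 = 3·1 + 0  (stop)
So -1787/201 = [-9; 9, 7, 3].

[-9; 9, 7, 3]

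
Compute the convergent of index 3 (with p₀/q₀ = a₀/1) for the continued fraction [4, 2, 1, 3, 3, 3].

Using pₖ = aₖpₖ₋₁ + pₖ₋₂, qₖ = aₖqₖ₋₁ + qₖ₋₂ (with p₋₁=1, p₋₂=0, q₋₁=0, q₋₂=1):
  k=0: a=4, p=4, q=1
  k=1: a=2, p=9, q=2
  k=2: a=1, p=13, q=3
  k=3: a=3, p=48, q=11

48/11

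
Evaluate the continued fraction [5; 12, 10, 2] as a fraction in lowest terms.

1291/254

Fold from the inside: start with 2/1.
  10 + 1/2 = 21/2
  12 + 2/21 = 254/21
  5 + 21/254 = 1291/254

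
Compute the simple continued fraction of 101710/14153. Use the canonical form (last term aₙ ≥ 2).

[7; 5, 2, 1, 3, 13, 18]

101710 = 7×14153 + 2639
14153 = 5×2639 + 958
2639 = 2×958 + 723
958 = 1×723 + 235
723 = 3×235 + 18
235 = 13×18 + 1
18 = 18×1 + 0  (stop)
So 101710/14153 = [7; 5, 2, 1, 3, 13, 18].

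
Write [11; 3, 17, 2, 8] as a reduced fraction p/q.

Fold from the inside: start with 8/1.
  2 + 1/8 = 17/8
  17 + 8/17 = 297/17
  3 + 17/297 = 908/297
  11 + 297/908 = 10285/908

10285/908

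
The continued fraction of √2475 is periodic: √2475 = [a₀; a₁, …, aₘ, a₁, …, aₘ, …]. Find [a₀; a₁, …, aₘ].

a₀ = ⌊√2475⌋ = 49.
With m₀=0, d₀=1 and mₖ₊₁ = dₖaₖ − mₖ, dₖ₊₁ = (n − mₖ₊₁²)/dₖ, aₖ₊₁ = ⌊(a₀+mₖ₊₁)/dₖ₊₁⌋:
  k=1: m=49, d=74, a=1
  k=2: m=25, d=25, a=2
  k=3: m=25, d=74, a=1
  k=4: m=49, d=1, a=98
d=1 and a=2a₀=98 at k=4, so the next step gives (m, d) = (49, 74) again — its k=1 value — and the period has length 4.

[49; 1, 2, 1, 98]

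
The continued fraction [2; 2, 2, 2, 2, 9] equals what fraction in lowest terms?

Using pₖ = aₖpₖ₋₁ + pₖ₋₂ and qₖ = aₖqₖ₋₁ + qₖ₋₂:
  k=0: a=2, p=2, q=1
  k=1: a=2, p=5, q=2
  k=2: a=2, p=12, q=5
  k=3: a=2, p=29, q=12
  k=4: a=2, p=70, q=29
  k=5: a=9, p=659, q=273

659/273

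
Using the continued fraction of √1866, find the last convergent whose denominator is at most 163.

√1866 = [43; 5, 14, 5, 86, …] (period length 4).
Convergents:
  p_0/q_0 = 43/1
  p_1/q_1 = 216/5
  p_2/q_2 = 3067/71
  p_3/q_3 = 15551/360
q_2 = 71 ≤ 163 < 360 = q_3, so the answer is 3067/71.

3067/71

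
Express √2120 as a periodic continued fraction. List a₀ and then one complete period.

a₀ = ⌊√2120⌋ = 46.
With m₀=0, d₀=1 and mₖ₊₁ = dₖaₖ − mₖ, dₖ₊₁ = (n − mₖ₊₁²)/dₖ, aₖ₊₁ = ⌊(a₀+mₖ₊₁)/dₖ₊₁⌋:
  k=1: m=46, d=4, a=23
  k=2: m=46, d=1, a=92
d=1 and a=2a₀=92 at k=2, so the next step gives (m, d) = (46, 4) again — its k=1 value — and the period has length 2.

[46; 23, 92]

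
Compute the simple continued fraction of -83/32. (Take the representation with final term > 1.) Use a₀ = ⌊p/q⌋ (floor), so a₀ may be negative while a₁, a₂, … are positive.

-83 = -3·32 + 13
32 = 2·13 + 6
13 = 2·6 + 1
6 = 6·1 + 0  (stop)
So -83/32 = [-3; 2, 2, 6].

[-3; 2, 2, 6]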